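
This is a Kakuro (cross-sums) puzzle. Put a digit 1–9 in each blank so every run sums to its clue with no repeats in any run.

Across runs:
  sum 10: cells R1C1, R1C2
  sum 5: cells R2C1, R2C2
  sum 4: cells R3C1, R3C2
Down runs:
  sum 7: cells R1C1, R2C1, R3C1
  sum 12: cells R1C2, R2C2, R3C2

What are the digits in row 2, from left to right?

4 in 2 cells must be {1,3}; 7 in 3 cells must be {1,2,4}.
The 4 across and the 7 down share only 1, so R3C1 = 1.
R3C2 = 4 − 1 = 3 completes the 4 across.
Nothing is forced directly, so branch on R1C1, whose candidates are 2 or 4. If R1C1 = 4: then R1C2 would have to be in {6} for the 10 across but in {1,2,4,5,7,8} for the 12 down — contradiction. So R1C1 = 2.
R1C2 = 10 − 2 = 8 completes the 10 across.
R2C1 = 7 − 3 = 4 completes the 7 down.
R2C2 = 5 − 4 = 1 completes the 5 across.

4 1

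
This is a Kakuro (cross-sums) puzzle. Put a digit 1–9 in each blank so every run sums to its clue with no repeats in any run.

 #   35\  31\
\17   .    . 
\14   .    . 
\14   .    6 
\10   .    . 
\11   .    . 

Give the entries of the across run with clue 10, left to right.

17 in 2 cells must be {8,9}; 35 in 5 cells must be {5,6,7,8,9}.
R3C1 = 14 − 6 = 8 completes the 14 across.
Given what's placed, R1C1 must be 9 to fit the 17 across and 35 down.
R1C2 = 17 − 9 = 8 completes the 17 across.
No cell is forced outright now. R2C1 can only be 5 or 6 (the digits allowed by both its 14 across and its 35 down). If R2C1 = 6: then R2C2 would have to be in {8} for the 14 across but in {1,3,5,7,9} for the 31 down — contradiction. So R2C1 = 5.
R2C2 = 14 − 5 = 9 completes the 14 across.
No cell is forced outright now. R4C1 can only be 6 or 7 (the digits allowed by both its 10 across and its 35 down). If R4C1 = 6: then R4C2 would have to be in {4} for the 10 across but in {1,3,5,7} for the 31 down — contradiction. So R4C1 = 7.
R4C2 = 10 − 7 = 3 completes the 10 across.

7 3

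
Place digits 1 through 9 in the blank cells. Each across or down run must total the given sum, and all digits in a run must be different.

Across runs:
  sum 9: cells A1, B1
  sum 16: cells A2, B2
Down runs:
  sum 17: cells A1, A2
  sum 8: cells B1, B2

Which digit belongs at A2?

16 in 2 cells must be {7,9}; 17 in 2 cells must be {8,9}.
The 9 across and the 17 down share only 8, so A1 = 8.
B1 = 9 − 8 = 1 completes the 9 across.
A2 = 17 − 8 = 9 completes the 17 down.
B2 = 16 − 9 = 7 completes the 16 across.

9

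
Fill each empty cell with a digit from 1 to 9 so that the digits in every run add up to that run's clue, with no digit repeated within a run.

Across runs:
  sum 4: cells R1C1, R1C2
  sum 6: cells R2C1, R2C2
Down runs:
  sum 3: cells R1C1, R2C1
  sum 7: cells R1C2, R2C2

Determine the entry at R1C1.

4 in 2 cells must be {1,3}; 3 in 2 cells must be {1,2}.
The 4 across and the 3 down share only 1, so R1C1 = 1.
R1C2 = 4 − 1 = 3 completes the 4 across.
R2C1 = 3 − 1 = 2 completes the 3 down.
R2C2 = 6 − 2 = 4 completes the 6 across.

1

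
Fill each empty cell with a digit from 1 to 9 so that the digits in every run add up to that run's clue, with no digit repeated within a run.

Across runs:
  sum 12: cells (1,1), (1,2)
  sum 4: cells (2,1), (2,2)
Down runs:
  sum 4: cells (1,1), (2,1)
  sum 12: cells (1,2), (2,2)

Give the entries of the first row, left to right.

4 in 2 cells must be {1,3}.
The 12 across and the 4 down share only 3, so (1,1) = 3.
(1,2) = 12 − 3 = 9 completes the 12 across.
(2,1) = 4 − 3 = 1 completes the 4 down.
(2,2) = 4 − 1 = 3 completes the 4 across.

3 9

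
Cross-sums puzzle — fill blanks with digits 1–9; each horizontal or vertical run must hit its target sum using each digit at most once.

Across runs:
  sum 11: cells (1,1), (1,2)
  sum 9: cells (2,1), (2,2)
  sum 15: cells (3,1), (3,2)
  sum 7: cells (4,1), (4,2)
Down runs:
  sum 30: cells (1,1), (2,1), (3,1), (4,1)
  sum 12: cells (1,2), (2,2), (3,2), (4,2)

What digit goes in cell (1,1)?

8

30 in 4 cells must be {6,7,8,9}.
Only 6 fits (3,2) under both its across sum 15 and down sum 12.
The 7 across and the 30 down share only 6, so (4,1) = 6.
(4,2) = 7 − 6 = 1 completes the 7 across.
(3,1) = 15 − 6 = 9 completes the 15 across.
No cell is forced outright now. (1,1) can only be 7 or 8 (the digits allowed by both its 11 across and its 30 down). If (1,1) = 7: then (1,2) would have to be in {4} for the 11 across but in {2,3} for the 12 down — contradiction. So (1,1) = 8.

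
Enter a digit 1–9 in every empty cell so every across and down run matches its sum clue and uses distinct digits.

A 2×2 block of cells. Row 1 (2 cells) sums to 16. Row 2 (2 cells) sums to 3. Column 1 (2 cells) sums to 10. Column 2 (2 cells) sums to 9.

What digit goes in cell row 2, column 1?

1

16 in 2 cells must be {7,9}; 3 in 2 cells must be {1,2}.
The 16 across and the 9 down share only 7, so (1,2) = 7.
(2,2) = 9 − 7 = 2 completes the 9 down.
(1,1) = 16 − 7 = 9 completes the 16 across.
(2,1) = 3 − 2 = 1 completes the 3 across.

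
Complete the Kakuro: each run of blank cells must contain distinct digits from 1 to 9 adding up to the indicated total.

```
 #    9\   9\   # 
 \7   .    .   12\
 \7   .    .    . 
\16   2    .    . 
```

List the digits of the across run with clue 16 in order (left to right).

2, 6, 8

7 in 3 cells must be {1,2,4}.
Only 4 fits R2C3 under both its across sum 7 and down sum 12.
R3C3 = 12 − 4 = 8 completes the 12 down.
Given what's placed, R2C1 must be 1 to fit the 7 across and 9 down.
R2C2 = 7 − 5 = 2 completes the 7 across.
R3C2 = 16 − 10 = 6 completes the 16 across.
R1C1 = 9 − 3 = 6 completes the 9 down.
R1C2 = 7 − 6 = 1 completes the 7 across.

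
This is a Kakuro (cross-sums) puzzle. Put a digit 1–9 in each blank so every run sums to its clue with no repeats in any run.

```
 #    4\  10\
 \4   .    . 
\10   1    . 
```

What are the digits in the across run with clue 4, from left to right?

4 in 2 cells must be {1,3}.
R1C1 = 4 − 1 = 3 completes the 4 down.
R1C2 = 4 − 3 = 1 completes the 4 across.
R2C2 = 10 − 1 = 9 completes the 10 across.

3 1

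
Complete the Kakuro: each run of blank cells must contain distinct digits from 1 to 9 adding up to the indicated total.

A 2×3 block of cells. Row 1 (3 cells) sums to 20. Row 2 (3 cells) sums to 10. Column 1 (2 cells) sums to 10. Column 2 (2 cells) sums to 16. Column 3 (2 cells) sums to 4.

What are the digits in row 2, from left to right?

16 in 2 cells must be {7,9}; 4 in 2 cells must be {1,3}.
The 20 across and the 4 down share only 3, so (1,3) = 3.
The 10 across and the 16 down share only 7, so (2,2) = 7.
(2,3) = 4 − 3 = 1 completes the 4 down.
(1,2) = 16 − 7 = 9 completes the 16 down.
(2,1) = 10 − 8 = 2 completes the 10 across.
(1,1) = 20 − 12 = 8 completes the 20 across.

2 7 1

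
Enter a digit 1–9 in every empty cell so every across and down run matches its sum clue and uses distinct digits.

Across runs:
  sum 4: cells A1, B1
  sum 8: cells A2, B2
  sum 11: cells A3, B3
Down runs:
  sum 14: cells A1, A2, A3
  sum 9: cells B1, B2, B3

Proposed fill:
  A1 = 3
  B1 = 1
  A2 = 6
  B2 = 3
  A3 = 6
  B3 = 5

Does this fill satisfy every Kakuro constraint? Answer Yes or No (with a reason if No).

No — the down run A1–A3 sums to 15, not 14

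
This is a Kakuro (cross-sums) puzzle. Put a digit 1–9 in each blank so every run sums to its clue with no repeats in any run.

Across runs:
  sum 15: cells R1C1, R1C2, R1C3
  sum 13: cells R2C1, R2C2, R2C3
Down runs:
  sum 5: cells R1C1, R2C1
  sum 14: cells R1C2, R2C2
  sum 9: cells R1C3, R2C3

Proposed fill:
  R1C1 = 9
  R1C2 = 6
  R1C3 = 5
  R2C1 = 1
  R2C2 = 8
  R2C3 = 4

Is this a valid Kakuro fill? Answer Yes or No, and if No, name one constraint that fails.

No — the across run R1C1–R1C3 sums to 20, not 15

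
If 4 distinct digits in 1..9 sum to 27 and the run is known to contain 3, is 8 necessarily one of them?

The only way to make 27 from 4 distinct digits under that restriction is {3,7,8,9}, which contains 8.

Yes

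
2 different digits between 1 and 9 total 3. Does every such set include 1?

Yes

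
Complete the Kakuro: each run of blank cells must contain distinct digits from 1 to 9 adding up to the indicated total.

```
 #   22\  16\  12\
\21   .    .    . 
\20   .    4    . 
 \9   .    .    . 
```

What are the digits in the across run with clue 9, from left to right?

5 3 1

No cell is forced outright now. R2C3 can only be 7 or 9 (the digits allowed by both its 20 across and its 12 down). If R2C3 = 9: then R1C3 would have to be in {4,5,6,7,8,9} for the 21 across but in {1,2} for the 12 down — contradiction. So R2C3 = 7.
R1C3 = 4: the only remaining digit allowed by both the 21 across and the 12 down.
R2C1 = 20 − 11 = 9 completes the 20 across.
R3C3 = 12 − 11 = 1 completes the 12 down.
R1C1 = 8: the only remaining digit allowed by both the 21 across and the 22 down.
R1C2 = 21 − 12 = 9 completes the 21 across.
R3C1 = 22 − 17 = 5 completes the 22 down.
R3C2 = 9 − 6 = 3 completes the 9 across.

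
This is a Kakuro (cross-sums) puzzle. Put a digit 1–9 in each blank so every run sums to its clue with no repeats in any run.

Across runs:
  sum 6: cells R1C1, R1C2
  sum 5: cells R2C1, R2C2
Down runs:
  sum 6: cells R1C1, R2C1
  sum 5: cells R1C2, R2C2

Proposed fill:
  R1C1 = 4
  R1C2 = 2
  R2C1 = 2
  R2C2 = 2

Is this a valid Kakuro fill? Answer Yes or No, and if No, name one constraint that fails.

No — the across run R2C1–R2C2 sums to 4, not 5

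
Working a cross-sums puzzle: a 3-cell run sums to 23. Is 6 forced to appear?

Yes

The only way to make 23 from 3 distinct digits is {6,8,9}, which contains 6.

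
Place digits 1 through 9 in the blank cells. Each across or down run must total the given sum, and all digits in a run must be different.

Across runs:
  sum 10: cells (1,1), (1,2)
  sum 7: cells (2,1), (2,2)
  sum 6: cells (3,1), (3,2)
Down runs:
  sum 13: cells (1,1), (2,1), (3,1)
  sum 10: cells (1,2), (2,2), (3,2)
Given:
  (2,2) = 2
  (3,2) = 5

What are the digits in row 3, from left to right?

1 5

(1,2) = 10 − 7 = 3 completes the 10 down.
(2,1) = 7 − 2 = 5 completes the 7 across.
(3,1) = 6 − 5 = 1 completes the 6 across.
(1,1) = 10 − 3 = 7 completes the 10 across.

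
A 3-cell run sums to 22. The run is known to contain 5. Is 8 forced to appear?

The only way to make 22 from 3 distinct digits under that restriction is {5,8,9}, which contains 8.

Yes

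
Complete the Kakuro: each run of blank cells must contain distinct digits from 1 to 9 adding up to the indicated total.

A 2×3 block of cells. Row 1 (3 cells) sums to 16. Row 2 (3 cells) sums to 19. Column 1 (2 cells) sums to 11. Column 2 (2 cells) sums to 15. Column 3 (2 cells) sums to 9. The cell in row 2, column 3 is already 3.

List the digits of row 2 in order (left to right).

9 7 3

(1,3) = 9 − 3 = 6 completes the 9 down.
No cell is forced outright now. (2,1) can only be 7 or 9 (the digits allowed by both its 19 across and its 11 down). If (2,1) = 7: then (1,1) would have to be in {1,2,3,7,8,9} for the 16 across but in {4} for the 11 down — contradiction. So (2,1) = 9.
(1,1) = 11 − 9 = 2 completes the 11 down.
(1,2) = 16 − 8 = 8 completes the 16 across.
(2,2) = 19 − 12 = 7 completes the 19 across.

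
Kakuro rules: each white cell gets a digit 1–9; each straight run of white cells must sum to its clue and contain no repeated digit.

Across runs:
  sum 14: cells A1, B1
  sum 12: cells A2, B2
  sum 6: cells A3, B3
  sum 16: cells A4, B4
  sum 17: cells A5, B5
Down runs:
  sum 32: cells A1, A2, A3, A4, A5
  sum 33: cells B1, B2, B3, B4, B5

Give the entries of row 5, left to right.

16 in 2 cells must be {7,9}; 17 in 2 cells must be {8,9}.
Nothing is forced directly, so branch on B3, whose candidates are 4 or 5. If B3 = 5: then A3 would have to be in {1} for the 6 across but in {2,3,4,5,6,7,8,9} for the 32 down — contradiction. So B3 = 4.
A3 = 6 − 4 = 2 completes the 6 across.
Nothing is forced directly, so branch on A4, whose candidates are 7 or 9. If A4 = 7: that forces B4 = 9, B5 = 8, B1 = 5, B2 = 7, A5 = 9, after which A1 would have to be in {9} for the 14 across but in {6,8} for the 32 down — contradiction. So A4 = 9.
B4 = 16 − 9 = 7 completes the 16 across.
A5 = 8: the only remaining digit allowed by both the 17 across and the 32 down.
B5 = 17 − 8 = 9 completes the 17 across.

8, 9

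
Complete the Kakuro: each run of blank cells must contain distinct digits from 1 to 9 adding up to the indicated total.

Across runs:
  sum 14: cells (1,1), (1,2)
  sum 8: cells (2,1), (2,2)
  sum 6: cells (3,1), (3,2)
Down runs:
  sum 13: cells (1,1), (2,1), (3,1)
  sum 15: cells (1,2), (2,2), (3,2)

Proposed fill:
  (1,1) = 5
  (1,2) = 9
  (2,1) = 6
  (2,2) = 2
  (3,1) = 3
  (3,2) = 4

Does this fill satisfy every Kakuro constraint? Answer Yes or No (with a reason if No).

No — the across run (3,1)–(3,2) sums to 7, not 6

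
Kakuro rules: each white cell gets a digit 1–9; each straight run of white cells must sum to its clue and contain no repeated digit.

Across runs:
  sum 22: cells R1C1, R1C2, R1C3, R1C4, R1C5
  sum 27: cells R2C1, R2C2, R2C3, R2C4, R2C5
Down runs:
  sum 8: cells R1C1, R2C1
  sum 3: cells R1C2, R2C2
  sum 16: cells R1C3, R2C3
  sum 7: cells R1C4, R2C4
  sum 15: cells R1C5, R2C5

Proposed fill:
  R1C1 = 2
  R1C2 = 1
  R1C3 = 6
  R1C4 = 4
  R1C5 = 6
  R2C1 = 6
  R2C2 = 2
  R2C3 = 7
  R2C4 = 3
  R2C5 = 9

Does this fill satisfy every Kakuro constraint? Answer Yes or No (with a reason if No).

No — the down run R1C3–R2C3 sums to 13, not 16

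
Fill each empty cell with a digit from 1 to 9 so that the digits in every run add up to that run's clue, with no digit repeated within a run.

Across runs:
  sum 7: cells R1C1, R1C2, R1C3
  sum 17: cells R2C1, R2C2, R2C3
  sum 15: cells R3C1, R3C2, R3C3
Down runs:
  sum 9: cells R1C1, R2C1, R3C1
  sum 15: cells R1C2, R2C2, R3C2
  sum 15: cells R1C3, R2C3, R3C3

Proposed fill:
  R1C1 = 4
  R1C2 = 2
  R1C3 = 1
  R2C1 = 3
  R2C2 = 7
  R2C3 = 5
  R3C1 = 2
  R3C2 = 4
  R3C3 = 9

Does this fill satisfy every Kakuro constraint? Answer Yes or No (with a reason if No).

No — the down run R1C2–R3C2 sums to 13, not 15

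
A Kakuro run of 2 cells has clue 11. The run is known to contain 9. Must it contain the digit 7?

The only way to make 11 from 2 distinct digits under that restriction is {2,9}, which does not contain 7.

No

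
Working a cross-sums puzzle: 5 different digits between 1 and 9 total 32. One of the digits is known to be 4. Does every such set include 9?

Yes

The only way to make 32 from 5 distinct digits under that restriction is {4,5,6,8,9}, which contains 9.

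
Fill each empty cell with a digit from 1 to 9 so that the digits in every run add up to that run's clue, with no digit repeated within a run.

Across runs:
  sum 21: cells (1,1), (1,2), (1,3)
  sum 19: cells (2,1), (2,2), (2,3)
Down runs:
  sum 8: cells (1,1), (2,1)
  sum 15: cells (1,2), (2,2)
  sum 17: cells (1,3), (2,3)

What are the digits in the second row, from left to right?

17 in 2 cells must be {8,9}.
Nothing is forced directly, so branch on (1,1), whose candidates are 5 or 6 or 7. If (1,1) = 5: that forces (1,3) = 9, (2,1) = 3, after which (2,3) would have to be in {7,9} for the 19 across but in {8} for the 17 down — contradiction. If (1,1) = 7: then (2,1) would have to be in {2,3,4,5,6,7,8,9} for the 19 across but in {1} for the 8 down — contradiction. So (1,1) = 6.
Given what's placed, (1,3) must be 8 to fit the 21 across and 17 down.
(2,1) = 8 − 6 = 2 completes the 8 down.
(2,3) = 17 − 8 = 9 completes the 17 down.
(1,2) = 21 − 14 = 7 completes the 21 across.
(2,2) = 19 − 11 = 8 completes the 19 across.

2 8 9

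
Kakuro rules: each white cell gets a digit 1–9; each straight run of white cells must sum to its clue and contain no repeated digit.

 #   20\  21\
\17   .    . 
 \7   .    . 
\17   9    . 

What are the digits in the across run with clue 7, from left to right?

17 in 2 cells must be {8,9}.
R1C1 = 8: the only remaining digit allowed by both the 17 across and the 20 down.
R1C2 = 17 − 8 = 9 completes the 17 across.
R2C1 = 20 − 17 = 3 completes the 20 down.
R2C2 = 7 − 3 = 4 completes the 7 across.
R3C2 = 17 − 9 = 8 completes the 17 across.

3 4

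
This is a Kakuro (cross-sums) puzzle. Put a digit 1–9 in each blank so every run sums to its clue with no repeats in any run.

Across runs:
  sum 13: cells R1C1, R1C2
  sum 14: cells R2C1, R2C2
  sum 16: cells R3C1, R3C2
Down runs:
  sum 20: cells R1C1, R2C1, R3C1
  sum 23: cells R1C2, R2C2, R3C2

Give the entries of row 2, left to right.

8, 6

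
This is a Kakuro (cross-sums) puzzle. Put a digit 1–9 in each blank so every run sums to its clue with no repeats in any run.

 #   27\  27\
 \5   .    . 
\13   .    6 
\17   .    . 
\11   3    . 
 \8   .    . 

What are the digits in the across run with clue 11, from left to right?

3, 8

17 in 2 cells must be {8,9}.
R2C1 = 13 − 6 = 7 completes the 13 across.
R4C2 = 11 − 3 = 8 completes the 11 across.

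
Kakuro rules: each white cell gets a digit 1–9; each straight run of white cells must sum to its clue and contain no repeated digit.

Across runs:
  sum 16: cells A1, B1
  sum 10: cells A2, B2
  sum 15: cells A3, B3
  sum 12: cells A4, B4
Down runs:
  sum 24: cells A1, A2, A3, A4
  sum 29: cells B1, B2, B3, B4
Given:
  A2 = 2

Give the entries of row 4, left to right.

16 in 2 cells must be {7,9}; 29 in 4 cells must be {5,7,8,9}.
B2 = 10 − 2 = 8 completes the 10 across.
Nothing is forced directly, so branch on A1, whose candidates are 7 or 9. If A1 = 7: that forces B1 = 9, B3 = 7, A4 = 9, after which B4 would have to be in {3} for the 12 across but in {5} for the 29 down — contradiction. So A1 = 9.
B1 = 16 − 9 = 7 completes the 16 across.
Given what's placed, B3 must be 9 to fit the 15 across and 29 down.
B4 = 29 − 24 = 5 completes the 29 down.
A3 = 15 − 9 = 6 completes the 15 across.
A4 = 12 − 5 = 7 completes the 12 across.

7 5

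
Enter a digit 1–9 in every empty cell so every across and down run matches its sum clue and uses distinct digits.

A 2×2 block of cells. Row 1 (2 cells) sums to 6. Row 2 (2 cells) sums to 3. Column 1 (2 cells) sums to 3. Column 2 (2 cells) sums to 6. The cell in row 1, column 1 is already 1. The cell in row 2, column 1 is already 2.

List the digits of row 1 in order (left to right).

1, 5

3 in 2 cells must be {1,2}.
(1,2) = 6 − 1 = 5 completes the 6 across.
(2,2) = 3 − 2 = 1 completes the 3 across.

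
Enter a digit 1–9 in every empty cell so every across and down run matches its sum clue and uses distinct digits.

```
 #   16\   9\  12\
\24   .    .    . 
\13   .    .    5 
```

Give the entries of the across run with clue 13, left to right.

7, 1, 5

24 in 3 cells must be {7,8,9}; 16 in 2 cells must be {7,9}.
R1C3 = 12 − 5 = 7 completes the 12 down.
R2C1 = 7: the only remaining digit allowed by both the 13 across and the 16 down.
R2C2 = 13 − 12 = 1 completes the 13 across.
R1C1 = 16 − 7 = 9 completes the 16 down.
R1C2 = 24 − 16 = 8 completes the 24 across.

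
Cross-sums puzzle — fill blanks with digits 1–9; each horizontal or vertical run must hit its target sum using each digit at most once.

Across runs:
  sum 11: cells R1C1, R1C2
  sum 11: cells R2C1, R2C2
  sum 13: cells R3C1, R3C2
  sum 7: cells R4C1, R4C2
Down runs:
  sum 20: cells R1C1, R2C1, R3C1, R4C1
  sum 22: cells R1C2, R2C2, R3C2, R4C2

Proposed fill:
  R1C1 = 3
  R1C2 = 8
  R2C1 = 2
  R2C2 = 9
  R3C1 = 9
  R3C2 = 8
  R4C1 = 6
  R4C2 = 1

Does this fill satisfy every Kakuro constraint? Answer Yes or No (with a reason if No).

No — the across run R3C1–R3C2 sums to 17, not 13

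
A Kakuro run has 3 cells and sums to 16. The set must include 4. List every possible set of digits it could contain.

3 distinct digits from 1–9 sum between 6 and 24.
Keeping only sets containing 4.

{3,4,9}; {4,5,7}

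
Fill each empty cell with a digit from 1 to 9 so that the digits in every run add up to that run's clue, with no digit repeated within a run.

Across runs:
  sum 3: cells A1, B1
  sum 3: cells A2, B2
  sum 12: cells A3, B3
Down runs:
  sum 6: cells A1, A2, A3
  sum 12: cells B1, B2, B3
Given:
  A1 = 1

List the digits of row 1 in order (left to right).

3 in 2 cells must be {1,2}; 6 in 3 cells must be {1,2,3}.
B1 = 3 − 1 = 2 completes the 3 across.
Given what's placed, A2 must be 2 to fit the 3 across and 6 down.
B2 = 3 − 2 = 1 completes the 3 across.
A3 = 6 − 3 = 3 completes the 6 down.
B3 = 12 − 3 = 9 completes the 12 across.

1 2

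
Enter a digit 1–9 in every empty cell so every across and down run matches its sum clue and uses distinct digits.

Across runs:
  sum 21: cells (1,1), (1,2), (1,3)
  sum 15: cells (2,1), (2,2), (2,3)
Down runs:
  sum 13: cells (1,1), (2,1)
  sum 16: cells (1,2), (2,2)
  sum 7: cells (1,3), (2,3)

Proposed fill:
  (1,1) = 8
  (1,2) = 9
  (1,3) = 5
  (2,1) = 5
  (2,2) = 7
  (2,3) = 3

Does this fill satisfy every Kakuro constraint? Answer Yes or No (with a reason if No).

No — the across run (1,1)–(1,3) sums to 22, not 21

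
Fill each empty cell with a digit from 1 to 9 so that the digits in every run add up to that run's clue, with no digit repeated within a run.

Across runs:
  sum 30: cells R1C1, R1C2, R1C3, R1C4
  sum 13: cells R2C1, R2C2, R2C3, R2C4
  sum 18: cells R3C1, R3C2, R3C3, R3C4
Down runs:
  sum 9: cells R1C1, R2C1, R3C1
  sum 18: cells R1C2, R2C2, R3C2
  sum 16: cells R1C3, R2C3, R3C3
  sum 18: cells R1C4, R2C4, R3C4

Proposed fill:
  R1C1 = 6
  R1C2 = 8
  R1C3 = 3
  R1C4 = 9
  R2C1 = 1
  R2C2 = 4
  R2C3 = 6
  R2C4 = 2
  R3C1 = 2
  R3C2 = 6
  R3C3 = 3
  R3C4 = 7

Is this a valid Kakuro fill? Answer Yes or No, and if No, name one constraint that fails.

No — the across run R1C1–R1C4 sums to 26, not 30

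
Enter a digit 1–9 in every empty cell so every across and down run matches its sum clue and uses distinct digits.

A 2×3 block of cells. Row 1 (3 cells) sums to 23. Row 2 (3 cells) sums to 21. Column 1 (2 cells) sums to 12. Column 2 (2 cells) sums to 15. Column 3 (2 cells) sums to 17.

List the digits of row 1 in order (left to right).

8 6 9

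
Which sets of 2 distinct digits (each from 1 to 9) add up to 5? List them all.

2 distinct digits from 1–9 sum between 3 and 17.

{1,4}; {2,3}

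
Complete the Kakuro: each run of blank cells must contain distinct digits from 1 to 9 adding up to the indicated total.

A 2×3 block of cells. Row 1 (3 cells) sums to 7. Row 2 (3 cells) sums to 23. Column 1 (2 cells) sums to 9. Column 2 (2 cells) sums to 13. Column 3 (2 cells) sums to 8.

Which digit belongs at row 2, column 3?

7 in 3 cells must be {1,2,4}; 23 in 3 cells must be {6,8,9}.
The 7 across and the 13 down share only 4, so (1,2) = 4.
(2,2) = 13 − 4 = 9 completes the 13 down.
Given what's placed, (2,3) must be 6 to fit the 23 across and 8 down.
(1,3) = 8 − 6 = 2 completes the 8 down.
(2,1) = 23 − 15 = 8 completes the 23 across.
(1,1) = 7 − 6 = 1 completes the 7 across.

6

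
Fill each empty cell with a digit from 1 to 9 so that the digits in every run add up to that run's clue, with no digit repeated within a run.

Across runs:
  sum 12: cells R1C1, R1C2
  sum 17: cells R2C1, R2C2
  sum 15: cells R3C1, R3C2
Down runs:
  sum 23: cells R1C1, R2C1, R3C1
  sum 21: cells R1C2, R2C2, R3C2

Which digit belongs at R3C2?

17 in 2 cells must be {8,9}; 23 in 3 cells must be {6,8,9}.
Nothing is forced directly, so branch on R1C1, whose candidates are 8 or 9. If R1C1 = 9: then R1C2 would have to be in {3} for the 12 across but in {4,5,6,7,8,9} for the 21 down — contradiction. So R1C1 = 8.
R1C2 = 12 − 8 = 4 completes the 12 across.
Given what's placed, R2C1 must be 9 to fit the 17 across and 23 down.
R2C2 = 17 − 9 = 8 completes the 17 across.
R3C1 = 23 − 17 = 6 completes the 23 down.
R3C2 = 15 − 6 = 9 completes the 15 across.

9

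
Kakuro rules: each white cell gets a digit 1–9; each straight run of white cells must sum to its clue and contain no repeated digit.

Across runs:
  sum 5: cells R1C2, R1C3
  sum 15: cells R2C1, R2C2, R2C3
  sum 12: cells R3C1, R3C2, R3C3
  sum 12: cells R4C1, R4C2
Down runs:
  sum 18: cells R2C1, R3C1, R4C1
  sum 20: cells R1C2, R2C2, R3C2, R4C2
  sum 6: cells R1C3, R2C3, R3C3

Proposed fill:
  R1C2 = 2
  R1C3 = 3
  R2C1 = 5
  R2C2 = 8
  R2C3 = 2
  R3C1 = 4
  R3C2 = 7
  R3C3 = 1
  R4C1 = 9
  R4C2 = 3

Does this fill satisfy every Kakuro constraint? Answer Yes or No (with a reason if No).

Yes

Across: 2+3=5; 5+8+2=15; 4+7+1=12; 9+3=12. Down: 5+4+9=18; 2+8+7+3=20; 3+2+1=6. No digit repeats within any run.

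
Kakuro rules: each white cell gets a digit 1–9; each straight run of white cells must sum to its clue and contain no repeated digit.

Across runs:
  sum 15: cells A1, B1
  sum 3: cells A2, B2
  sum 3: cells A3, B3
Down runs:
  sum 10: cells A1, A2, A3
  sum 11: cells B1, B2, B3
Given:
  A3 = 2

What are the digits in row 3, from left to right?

2 1

3 in 2 cells must be {1,2}.
Given what's placed, A1 must be 7 to fit the 15 across and 10 down.
B1 = 15 − 7 = 8 completes the 15 across.
A2 = 10 − 9 = 1 completes the 10 down.
B2 = 3 − 1 = 2 completes the 3 across.
B3 = 3 − 2 = 1 completes the 3 across.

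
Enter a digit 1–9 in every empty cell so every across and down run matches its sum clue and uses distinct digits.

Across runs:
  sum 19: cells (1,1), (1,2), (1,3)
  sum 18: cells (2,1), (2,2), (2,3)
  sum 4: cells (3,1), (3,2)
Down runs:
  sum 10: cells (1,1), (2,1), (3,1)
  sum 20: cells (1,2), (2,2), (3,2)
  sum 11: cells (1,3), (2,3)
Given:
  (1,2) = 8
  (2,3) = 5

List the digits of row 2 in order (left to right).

4 in 2 cells must be {1,3}.
(1,3) = 11 − 5 = 6 completes the 11 down.
Given what's placed, (3,2) must be 3 to fit the 4 across and 20 down.
(1,1) = 19 − 14 = 5 completes the 19 across.
(2,1) = 4: the only remaining digit allowed by both the 18 across and the 10 down.
(2,2) = 18 − 9 = 9 completes the 18 across.
(3,1) = 4 − 3 = 1 completes the 4 across.

4 9 5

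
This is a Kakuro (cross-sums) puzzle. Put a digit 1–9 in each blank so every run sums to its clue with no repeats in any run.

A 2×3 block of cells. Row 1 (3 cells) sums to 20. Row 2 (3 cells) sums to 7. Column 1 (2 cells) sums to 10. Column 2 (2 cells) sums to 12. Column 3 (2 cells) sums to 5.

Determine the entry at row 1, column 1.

7 in 3 cells must be {1,2,4}.
The 7 across and the 12 down share only 4, so (2,2) = 4.
(1,2) = 12 − 4 = 8 completes the 12 down.
Given what's placed, (1,3) must be 3 to fit the 20 across and 5 down.
(2,3) = 5 − 3 = 2 completes the 5 down.
(1,1) = 20 − 11 = 9 completes the 20 across.
(2,1) = 7 − 6 = 1 completes the 7 across.

9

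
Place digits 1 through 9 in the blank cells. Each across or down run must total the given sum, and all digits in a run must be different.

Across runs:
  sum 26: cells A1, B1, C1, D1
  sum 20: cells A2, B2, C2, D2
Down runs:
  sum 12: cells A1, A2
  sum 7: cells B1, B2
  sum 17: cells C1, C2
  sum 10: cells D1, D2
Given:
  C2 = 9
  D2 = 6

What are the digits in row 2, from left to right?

17 in 2 cells must be {8,9}.
C1 = 17 − 9 = 8 completes the 17 down.
D1 = 10 − 6 = 4 completes the 10 down.
B1 = 5: the only remaining digit allowed by both the 26 across and the 7 down.
B2 = 7 − 5 = 2 completes the 7 down.
A1 = 26 − 17 = 9 completes the 26 across.
A2 = 20 − 17 = 3 completes the 20 across.

3 2 9 6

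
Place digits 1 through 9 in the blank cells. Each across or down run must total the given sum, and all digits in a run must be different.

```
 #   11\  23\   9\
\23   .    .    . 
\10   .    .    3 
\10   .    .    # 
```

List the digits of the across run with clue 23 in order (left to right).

8 9 6

23 in 3 cells must be {6,8,9}.
R1C3 = 9 − 3 = 6 completes the 9 down.
Given what's placed, R2C2 must be 6 to fit the 10 across and 23 down.
R1C1 = 8: the only remaining digit allowed by both the 23 across and the 11 down.
R1C2 = 23 − 14 = 9 completes the 23 across.
R2C1 = 10 − 9 = 1 completes the 10 across.
R3C1 = 11 − 9 = 2 completes the 11 down.
R3C2 = 10 − 2 = 8 completes the 10 across.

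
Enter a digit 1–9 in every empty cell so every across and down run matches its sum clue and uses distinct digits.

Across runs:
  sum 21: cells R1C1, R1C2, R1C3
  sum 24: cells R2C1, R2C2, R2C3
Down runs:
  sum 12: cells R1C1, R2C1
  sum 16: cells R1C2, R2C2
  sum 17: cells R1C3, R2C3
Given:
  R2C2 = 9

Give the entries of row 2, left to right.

24 in 3 cells must be {7,8,9}; 16 in 2 cells must be {7,9}; 17 in 2 cells must be {8,9}.
R1C2 = 16 − 9 = 7 completes the 16 down.
R2C3 = 8: the only remaining digit allowed by both the 24 across and the 17 down.
R1C3 = 17 − 8 = 9 completes the 17 down.
R2C1 = 24 − 17 = 7 completes the 24 across.
R1C1 = 21 − 16 = 5 completes the 21 across.

7 9 8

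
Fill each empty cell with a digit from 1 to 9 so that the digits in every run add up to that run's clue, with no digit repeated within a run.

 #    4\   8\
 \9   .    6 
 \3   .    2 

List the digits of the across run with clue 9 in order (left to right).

3 in 2 cells must be {1,2}; 4 in 2 cells must be {1,3}.
R1C1 = 9 − 6 = 3 completes the 9 across.
R2C1 = 3 − 2 = 1 completes the 3 across.

3 6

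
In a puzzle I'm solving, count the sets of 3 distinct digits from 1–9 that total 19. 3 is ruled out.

4

3 distinct digits from 1–9 sum between 6 and 24.
Dropping sets that contain 3.
Enumerating: {2,8,9}, {4,6,9}, {4,7,8}, {5,6,8}.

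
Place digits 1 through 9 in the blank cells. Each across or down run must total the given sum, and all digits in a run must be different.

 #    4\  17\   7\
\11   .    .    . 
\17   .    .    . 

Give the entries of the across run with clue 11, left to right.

1, 8, 2

4 in 2 cells must be {1,3}; 17 in 2 cells must be {8,9}.
The 11 across and the 17 down share only 8, so R1C2 = 8.
R2C2 = 17 − 8 = 9 completes the 17 down.
Given what's placed, R1C1 must be 1 to fit the 11 across and 4 down.
R1C3 = 11 − 9 = 2 completes the 11 across.
R2C1 = 4 − 1 = 3 completes the 4 down.
R2C3 = 17 − 12 = 5 completes the 17 across.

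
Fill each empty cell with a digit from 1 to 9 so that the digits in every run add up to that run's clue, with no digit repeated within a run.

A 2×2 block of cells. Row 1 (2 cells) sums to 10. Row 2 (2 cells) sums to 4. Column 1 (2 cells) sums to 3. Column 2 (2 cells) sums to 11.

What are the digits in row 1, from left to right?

4 in 2 cells must be {1,3}; 3 in 2 cells must be {1,2}.
The 4 across and the 3 down share only 1, so (2,1) = 1.
(2,2) = 4 − 1 = 3 completes the 4 across.
(1,1) = 3 − 1 = 2 completes the 3 down.
(1,2) = 10 − 2 = 8 completes the 10 across.

2, 8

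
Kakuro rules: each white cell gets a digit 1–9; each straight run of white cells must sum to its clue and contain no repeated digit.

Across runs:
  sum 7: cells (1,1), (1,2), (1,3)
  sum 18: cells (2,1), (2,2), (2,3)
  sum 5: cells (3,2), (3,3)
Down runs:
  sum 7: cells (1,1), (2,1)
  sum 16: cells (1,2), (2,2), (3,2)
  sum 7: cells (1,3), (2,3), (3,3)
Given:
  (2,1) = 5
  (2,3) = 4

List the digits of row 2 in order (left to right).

7 in 3 cells must be {1,2,4}.
(1,1) = 7 − 5 = 2 completes the 7 down.
Given what's placed, (1,3) must be 1 to fit the 7 across and 7 down.
(2,2) = 18 − 9 = 9 completes the 18 across.
(3,3) = 7 − 5 = 2 completes the 7 down.
(1,2) = 7 − 3 = 4 completes the 7 across.
(3,2) = 5 − 2 = 3 completes the 5 across.

5 9 4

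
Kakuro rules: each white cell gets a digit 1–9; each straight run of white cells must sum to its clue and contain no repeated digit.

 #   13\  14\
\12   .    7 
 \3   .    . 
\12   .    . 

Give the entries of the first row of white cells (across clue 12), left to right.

5 7

3 in 2 cells must be {1,2}.
R1C1 = 12 − 7 = 5 completes the 12 across.
Given what's placed, R3C1 must be 7 to fit the 12 across and 13 down.
R3C2 = 12 − 7 = 5 completes the 12 across.
R2C1 = 13 − 12 = 1 completes the 13 down.
R2C2 = 3 − 1 = 2 completes the 3 across.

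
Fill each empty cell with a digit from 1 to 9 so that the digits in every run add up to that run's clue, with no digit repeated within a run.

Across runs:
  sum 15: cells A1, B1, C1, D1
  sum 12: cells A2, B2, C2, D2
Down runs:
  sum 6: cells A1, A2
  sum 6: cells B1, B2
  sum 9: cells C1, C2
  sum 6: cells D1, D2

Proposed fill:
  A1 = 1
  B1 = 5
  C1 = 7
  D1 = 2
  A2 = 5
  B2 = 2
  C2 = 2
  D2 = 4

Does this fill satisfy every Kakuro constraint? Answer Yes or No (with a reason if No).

No — the across run A2–D2 sums to 13, not 12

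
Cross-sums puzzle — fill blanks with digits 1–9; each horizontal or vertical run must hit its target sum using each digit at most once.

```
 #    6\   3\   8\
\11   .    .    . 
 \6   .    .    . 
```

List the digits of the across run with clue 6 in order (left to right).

6 in 3 cells must be {1,2,3}; 3 in 2 cells must be {1,2}.
Nothing is forced directly, so branch on R2C1, whose candidates are 1 or 2. If R2C1 = 1: that forces R1C1 = 5, R1C2 = 2, after which R1C3 would have to be in {4} for the 11 across but in {1,2,3,5,6,7} for the 8 down — contradiction. So R2C1 = 2.
R1C1 = 6 − 2 = 4 completes the 6 down.
Given what's placed, R2C2 must be 1 to fit the 6 across and 3 down.
R2C3 = 6 − 3 = 3 completes the 6 across.
R1C2 = 3 − 1 = 2 completes the 3 down.
R1C3 = 11 − 6 = 5 completes the 11 across.

2, 1, 3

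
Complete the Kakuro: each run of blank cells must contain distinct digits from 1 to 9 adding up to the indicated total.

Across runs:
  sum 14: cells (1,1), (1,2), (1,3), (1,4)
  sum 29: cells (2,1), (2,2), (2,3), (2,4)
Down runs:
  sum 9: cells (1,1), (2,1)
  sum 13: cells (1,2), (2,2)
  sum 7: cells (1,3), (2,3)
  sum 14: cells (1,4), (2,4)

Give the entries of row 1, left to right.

1 6 2 5

29 in 4 cells must be {5,7,8,9}.
Only 5 fits (2,3) under both its across sum 29 and down sum 7.
(1,3) = 7 − 5 = 2 completes the 7 down.
Nothing is forced directly, so branch on (2,1), whose candidates are 7 or 8. If (2,1) = 7: then (1,1) would have to be in {1,3,4,5,6,7,8} for the 14 across but in {2} for the 9 down — contradiction. So (2,1) = 8.
(1,1) = 9 − 8 = 1 completes the 9 down.
(2,4) = 9: the only remaining digit allowed by both the 29 across and the 14 down.
(1,4) = 14 − 9 = 5 completes the 14 down.
(2,2) = 29 − 22 = 7 completes the 29 across.
(1,2) = 14 − 8 = 6 completes the 14 across.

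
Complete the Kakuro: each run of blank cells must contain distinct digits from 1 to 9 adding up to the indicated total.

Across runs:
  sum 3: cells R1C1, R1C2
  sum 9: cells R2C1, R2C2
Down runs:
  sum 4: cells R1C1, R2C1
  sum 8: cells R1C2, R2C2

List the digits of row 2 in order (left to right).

3 6

3 in 2 cells must be {1,2}; 4 in 2 cells must be {1,3}.
The 3 across and the 4 down share only 1, so R1C1 = 1.
R1C2 = 3 − 1 = 2 completes the 3 across.
R2C1 = 4 − 1 = 3 completes the 4 down.
R2C2 = 9 − 3 = 6 completes the 9 across.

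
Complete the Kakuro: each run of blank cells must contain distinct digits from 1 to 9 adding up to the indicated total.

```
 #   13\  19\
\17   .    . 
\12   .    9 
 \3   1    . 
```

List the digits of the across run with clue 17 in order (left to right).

17 in 2 cells must be {8,9}; 3 in 2 cells must be {1,2}.
Given what's placed, R1C2 must be 8 to fit the 17 across and 19 down.
R2C1 = 12 − 9 = 3 completes the 12 across.
R3C2 = 3 − 1 = 2 completes the 3 across.
R1C1 = 17 − 8 = 9 completes the 17 across.

9 8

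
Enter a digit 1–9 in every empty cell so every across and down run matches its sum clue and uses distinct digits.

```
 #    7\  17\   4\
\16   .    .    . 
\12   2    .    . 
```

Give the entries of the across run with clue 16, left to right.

17 in 2 cells must be {8,9}; 4 in 2 cells must be {1,3}.
R1C1 = 7 − 2 = 5 completes the 7 down.
R1C3 = 3: the only remaining digit allowed by both the 16 across and the 4 down.
Given what's placed, R2C2 must be 9 to fit the 12 across and 17 down.
R2C3 = 12 − 11 = 1 completes the 12 across.
R1C2 = 16 − 8 = 8 completes the 16 across.

5 8 3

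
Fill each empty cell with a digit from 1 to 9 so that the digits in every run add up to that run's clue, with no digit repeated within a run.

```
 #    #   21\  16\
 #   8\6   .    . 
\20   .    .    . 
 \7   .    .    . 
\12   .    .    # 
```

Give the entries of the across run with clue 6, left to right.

1 5

7 in 3 cells must be {1,2,4}.
Nothing is forced directly, so branch on R3C1, whose candidates are 1 or 2 or 4. If R3C1 = 2: that forces R2C1 = 5, after which R4C1 would have to be in {3,4,5,7,8,9} for the 12 across but in {1} for the 8 down — contradiction. If R3C1 = 4: that forces R2C1 = 3, after which R4C1 would have to be in {3,4,5,7,8,9} for the 12 across but in {1} for the 8 down — contradiction. So R3C1 = 1.
Nothing is forced directly, so branch on R3C2, whose candidates are 2 or 4. If R3C2 = 2: that forces R3C3 = 4, R1C3 = 5, R2C3 = 7, after which R1C2 would have to be in {1} for the 6 across but in {3,4,5,6,7,8,9} for the 21 down — contradiction. So R3C2 = 4.
R3C3 = 7 − 5 = 2 completes the 7 across.
R1C3 = 5: the only remaining digit allowed by both the 6 across and the 16 down.
R2C3 = 16 − 7 = 9 completes the 16 down.
R1C2 = 6 − 5 = 1 completes the 6 across.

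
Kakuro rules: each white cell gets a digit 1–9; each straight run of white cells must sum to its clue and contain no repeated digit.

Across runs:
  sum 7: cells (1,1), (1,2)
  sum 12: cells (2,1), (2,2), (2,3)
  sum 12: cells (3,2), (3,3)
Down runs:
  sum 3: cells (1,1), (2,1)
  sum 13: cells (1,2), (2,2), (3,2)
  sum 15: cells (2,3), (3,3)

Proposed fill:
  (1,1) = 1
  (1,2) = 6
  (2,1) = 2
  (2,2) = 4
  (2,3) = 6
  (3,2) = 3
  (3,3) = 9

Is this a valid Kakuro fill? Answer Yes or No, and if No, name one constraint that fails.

Yes

Across: 1+6=7; 2+4+6=12; 3+9=12. Down: 1+2=3; 6+4+3=13; 6+9=15. No digit repeats within any run.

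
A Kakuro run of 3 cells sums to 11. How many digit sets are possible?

5

3 distinct digits from 1–9 sum between 6 and 24.
Enumerating: {1,2,8}, {1,3,7}, {1,4,6}, {2,3,6}, {2,4,5}.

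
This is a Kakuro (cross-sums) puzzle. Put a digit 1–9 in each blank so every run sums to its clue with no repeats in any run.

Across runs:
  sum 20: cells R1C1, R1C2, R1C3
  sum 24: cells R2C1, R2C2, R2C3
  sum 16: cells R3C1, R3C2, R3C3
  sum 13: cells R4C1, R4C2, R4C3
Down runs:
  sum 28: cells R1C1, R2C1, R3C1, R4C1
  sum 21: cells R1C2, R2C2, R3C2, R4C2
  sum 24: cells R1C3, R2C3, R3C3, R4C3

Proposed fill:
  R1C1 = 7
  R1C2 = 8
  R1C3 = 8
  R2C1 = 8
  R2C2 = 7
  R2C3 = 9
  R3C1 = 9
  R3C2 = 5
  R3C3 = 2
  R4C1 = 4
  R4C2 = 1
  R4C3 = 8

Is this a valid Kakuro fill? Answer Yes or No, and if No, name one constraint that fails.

No — the down run R1C3–R4C3 sums to 27, not 24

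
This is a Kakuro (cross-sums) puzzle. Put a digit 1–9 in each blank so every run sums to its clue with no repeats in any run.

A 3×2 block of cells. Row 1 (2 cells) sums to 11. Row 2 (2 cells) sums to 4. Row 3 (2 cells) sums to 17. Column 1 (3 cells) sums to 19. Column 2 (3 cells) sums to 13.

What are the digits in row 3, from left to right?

9 8

4 in 2 cells must be {1,3}; 17 in 2 cells must be {8,9}.
The 4 across and the 19 down share only 3, so (2,1) = 3.
(2,2) = 4 − 3 = 1 completes the 4 across.
Given what's placed, (3,1) must be 9 to fit the 17 across and 19 down.
(3,2) = 17 − 9 = 8 completes the 17 across.
(1,1) = 19 − 12 = 7 completes the 19 down.
(1,2) = 11 − 7 = 4 completes the 11 across.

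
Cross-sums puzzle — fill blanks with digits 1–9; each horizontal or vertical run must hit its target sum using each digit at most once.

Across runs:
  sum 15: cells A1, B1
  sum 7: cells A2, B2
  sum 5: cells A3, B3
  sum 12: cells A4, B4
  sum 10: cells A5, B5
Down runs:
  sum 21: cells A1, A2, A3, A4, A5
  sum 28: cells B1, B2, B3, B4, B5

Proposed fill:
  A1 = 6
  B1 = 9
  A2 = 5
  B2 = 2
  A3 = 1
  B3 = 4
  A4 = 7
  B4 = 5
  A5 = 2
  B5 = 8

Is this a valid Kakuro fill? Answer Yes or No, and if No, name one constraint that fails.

Across: 6+9=15; 5+2=7; 1+4=5; 7+5=12; 2+8=10. Down: 6+5+1+7+2=21; 9+2+4+5+8=28. No digit repeats within any run.

Yes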